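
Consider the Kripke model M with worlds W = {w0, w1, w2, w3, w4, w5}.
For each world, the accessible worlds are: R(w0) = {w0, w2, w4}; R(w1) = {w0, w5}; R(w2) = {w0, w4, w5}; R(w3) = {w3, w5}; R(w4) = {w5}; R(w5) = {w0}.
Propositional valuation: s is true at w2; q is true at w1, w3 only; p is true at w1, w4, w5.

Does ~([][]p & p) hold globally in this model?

Yes

Let φ = ~([][]p & p). Evaluate φ at each world:
  w0 (successors {w0, w2, w4}): φ is true.
  w1 (successors {w0, w5}): φ is true.
  w2 (successors {w0, w4, w5}): φ is true.
  w3 (successors {w3, w5}): φ is true.
  w4 (successors {w5}): φ is true.
  w5 (successors {w0}): φ is true.
For instance, at w2:
  At w2: [][]p & p is false, so ~([][]p & p) is true.
    At w2: [][]p is false, p is false, so [][]p & p is false.
      At w2: [][]p requires []p at every successor {w0, w4, w5}.
        []p fails at w0, so [][]p is false at w2.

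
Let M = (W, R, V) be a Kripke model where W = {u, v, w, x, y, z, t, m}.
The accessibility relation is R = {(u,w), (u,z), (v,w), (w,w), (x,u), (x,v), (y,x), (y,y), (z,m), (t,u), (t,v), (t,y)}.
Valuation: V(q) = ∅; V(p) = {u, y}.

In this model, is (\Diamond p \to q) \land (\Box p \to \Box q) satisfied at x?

No

Recall that \Box ψ holds at a world iff ψ holds at every accessible world, and \Diamond ψ holds iff ψ holds at some accessible world.
At x: \Diamond p \to q is false, \Box p \to \Box q is true, so (\Diamond p \to q) \land (\Box p \to \Box q) is false.
  At x: \Diamond p is true, q is false, so \Diamond p \to q is false.
    At x: \Diamond p requires p at some successor in {u, v}.
      p holds at u, so \Diamond p is true at x.
  At x: \Box p is false, \Box q is false, so \Box p \to \Box q is true.
    At x: \Box p requires p at every successor {u, v}.
      p fails at v, so \Box p is false at x.
    At x: \Box q requires q at every successor {u, v}.
      q fails at u, so \Box q is false at x.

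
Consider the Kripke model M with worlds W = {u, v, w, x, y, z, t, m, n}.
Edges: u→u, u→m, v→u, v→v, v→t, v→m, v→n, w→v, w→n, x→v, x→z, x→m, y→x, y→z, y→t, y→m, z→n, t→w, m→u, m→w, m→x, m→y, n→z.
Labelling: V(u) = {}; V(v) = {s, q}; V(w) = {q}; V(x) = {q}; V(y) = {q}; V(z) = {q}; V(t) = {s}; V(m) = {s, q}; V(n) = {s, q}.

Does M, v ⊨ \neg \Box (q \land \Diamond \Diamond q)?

Yes

At v: \Box (q \land \Diamond \Diamond q) is false, so \neg \Box (q \land \Diamond \Diamond q) is true.
  At v: \Box (q \land \Diamond \Diamond q) requires q \land \Diamond \Diamond q at every successor {u, v, t, m, n}.
    q \land \Diamond \Diamond q fails at u, so \Box (q \land \Diamond \Diamond q) is false at v.
      At u: q is false, \Diamond \Diamond q is true, so q \land \Diamond \Diamond q is false.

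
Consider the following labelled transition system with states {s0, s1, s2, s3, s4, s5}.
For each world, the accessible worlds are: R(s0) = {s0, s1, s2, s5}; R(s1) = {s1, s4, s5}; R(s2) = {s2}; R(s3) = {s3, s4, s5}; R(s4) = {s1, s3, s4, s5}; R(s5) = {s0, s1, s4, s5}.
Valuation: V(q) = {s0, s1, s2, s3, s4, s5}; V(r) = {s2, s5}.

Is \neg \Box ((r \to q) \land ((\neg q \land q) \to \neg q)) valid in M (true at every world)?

No

Let φ = \neg \Box ((r \to q) \land ((\neg q \land q) \to \neg q)). Evaluate φ at each world:
  s0 (successors {s0, s1, s2, s5}): φ is false.
  s1 (successors {s1, s4, s5}): φ is false.
  s2 (successors {s2}): φ is false.
  s3 (successors {s3, s4, s5}): φ is false.
  s4 (successors {s1, s3, s4, s5}): φ is false.
  s5 (successors {s0, s1, s4, s5}): φ is false.
Detail at s0 (counterexample):
  At s0: \Box ((r \to q) \land ((\neg q \land q) \to \neg q)) is true, so \neg \Box ((r \to q) \land ((\neg q \land q) \to \neg q)) is false.
    At s0: \Box ((r \to q) \land ((\neg q \land q) \to \neg q)) requires (r \to q) \land ((\neg q \land q) \to \neg q) at every successor {s0, s1, s2, s5}.
      At s0: (r \to q) \land ((\neg q \land q) \to \neg q) is true.
      At s1: (r \to q) \land ((\neg q \land q) \to \neg q) is true.
      At s2: (r \to q) \land ((\neg q \land q) \to \neg q) is true.
      At s5: (r \to q) \land ((\neg q \land q) \to \neg q) is true.
    So \Box ((r \to q) \land ((\neg q \land q) \to \neg q)) is true at s0.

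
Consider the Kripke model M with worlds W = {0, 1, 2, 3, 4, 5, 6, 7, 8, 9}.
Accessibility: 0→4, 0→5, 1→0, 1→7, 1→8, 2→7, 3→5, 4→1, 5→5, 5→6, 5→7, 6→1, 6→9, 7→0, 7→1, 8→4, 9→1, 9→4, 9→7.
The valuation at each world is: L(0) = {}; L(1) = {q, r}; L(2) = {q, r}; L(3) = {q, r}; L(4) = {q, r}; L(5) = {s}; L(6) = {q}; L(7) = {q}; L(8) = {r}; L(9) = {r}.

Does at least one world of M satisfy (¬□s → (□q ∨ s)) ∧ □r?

Yes

Let φ = (¬□s → (□q ∨ s)) ∧ □r. Evaluate φ at each world:
  0 (successors {4, 5}): φ is false.
  1 (successors {0, 7, 8}): φ is false.
  2 (successors {7}): φ is false.
  3 (successors {5}): φ is false.
  4 (successors {1}): φ is true.
  5 (successors {5, 6, 7}): φ is false.
  6 (successors {1, 9}): φ is false.
  7 (successors {0, 1}): φ is false.
  8 (successors {4}): φ is true.
  9 (successors {1, 4, 7}): φ is false.
Detail at 4 (witness):
  At 4: ¬□s → (□q ∨ s) is true, □r is true, so (¬□s → (□q ∨ s)) ∧ □r is true.
    At 4: ¬□s is true, □q ∨ s is true, so ¬□s → (□q ∨ s) is true.
      At 4: □s is false, so ¬□s is true.
      At 4: □q is true, s is false, so □q ∨ s is true.
    At 4: □r requires r at every successor {1}.
      At 1: r is true.
    So □r is true at 4.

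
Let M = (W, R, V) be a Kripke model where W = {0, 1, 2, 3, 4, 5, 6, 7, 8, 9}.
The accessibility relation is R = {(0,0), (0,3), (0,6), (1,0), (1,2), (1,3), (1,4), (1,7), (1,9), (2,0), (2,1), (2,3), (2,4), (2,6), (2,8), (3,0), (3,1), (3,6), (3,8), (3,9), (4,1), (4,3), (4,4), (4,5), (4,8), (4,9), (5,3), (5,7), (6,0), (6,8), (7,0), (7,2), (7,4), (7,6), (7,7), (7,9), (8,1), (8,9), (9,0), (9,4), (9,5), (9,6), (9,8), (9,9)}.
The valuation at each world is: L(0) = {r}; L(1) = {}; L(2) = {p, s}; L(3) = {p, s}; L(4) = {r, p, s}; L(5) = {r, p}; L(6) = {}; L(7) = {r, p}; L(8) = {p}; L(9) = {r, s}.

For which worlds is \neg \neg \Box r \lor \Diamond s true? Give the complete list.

Let φ = \neg \neg \Box r \lor \Diamond s. Evaluate φ at each world:
  0 (successors {0, 3, 6}): φ is true.
  1 (successors {0, 2, 3, 4, 7, 9}): φ is true.
  2 (successors {0, 1, 3, 4, 6, 8}): φ is true.
  3 (successors {0, 1, 6, 8, 9}): φ is true.
  4 (successors {1, 3, 4, 5, 8, 9}): φ is true.
  5 (successors {3, 7}): φ is true.
  6 (successors {0, 8}): φ is false.
  7 (successors {0, 2, 4, 6, 7, 9}): φ is true.
  8 (successors {1, 9}): φ is true.
  9 (successors {0, 4, 5, 6, 8, 9}): φ is true.
For instance, at 9:
  At 9: \neg \neg \Box r is false, \Diamond s is true, so \neg \neg \Box r \lor \Diamond s is true.
    At 9: \neg \Box r is true, so \neg \neg \Box r is false.
      At 9: \Box r is false, so \neg \Box r is true.
    At 9: \Diamond s requires s at some successor in {0, 4, 5, 6, 8, 9}.
      s holds at 4, so \Diamond s is true at 9.
Satisfying worlds: {0, 1, 2, 3, 4, 5, 7, 8, 9}

0, 1, 2, 3, 4, 5, 7, 8, 9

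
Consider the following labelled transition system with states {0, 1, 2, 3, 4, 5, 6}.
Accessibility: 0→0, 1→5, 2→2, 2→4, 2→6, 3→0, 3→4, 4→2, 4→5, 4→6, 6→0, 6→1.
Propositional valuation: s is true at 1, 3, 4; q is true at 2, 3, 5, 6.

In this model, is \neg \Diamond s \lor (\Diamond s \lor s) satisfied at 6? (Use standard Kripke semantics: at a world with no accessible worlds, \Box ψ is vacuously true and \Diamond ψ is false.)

At 6: \neg \Diamond s is false, \Diamond s \lor s is true, so \neg \Diamond s \lor (\Diamond s \lor s) is true.
  At 6: \Diamond s is true, so \neg \Diamond s is false.
    At 6: \Diamond s requires s at some successor in {0, 1}.
      s holds at 1, so \Diamond s is true at 6.
  At 6: \Diamond s is true, s is false, so \Diamond s \lor s is true.
    At 6: \Diamond s requires s at some successor in {0, 1}.
      s holds at 1, so \Diamond s is true at 6.

Yes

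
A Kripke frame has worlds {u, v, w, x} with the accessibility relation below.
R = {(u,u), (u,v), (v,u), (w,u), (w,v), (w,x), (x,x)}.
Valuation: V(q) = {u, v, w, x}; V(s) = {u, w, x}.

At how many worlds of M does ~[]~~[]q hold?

0

Let φ = ~[]~~[]q. Evaluate φ at each world:
  u (successors {u, v}): φ is false.
  v (successors {u}): φ is false.
  w (successors {u, v, x}): φ is false.
  x (successors {x}): φ is false.
For instance, at x:
  At x: []~~[]q is true, so ~[]~~[]q is false.
    At x: []~~[]q requires ~~[]q at every successor {x}.
      At x: ~~[]q is true.
    So []~~[]q is true at x.
Satisfying worlds: none.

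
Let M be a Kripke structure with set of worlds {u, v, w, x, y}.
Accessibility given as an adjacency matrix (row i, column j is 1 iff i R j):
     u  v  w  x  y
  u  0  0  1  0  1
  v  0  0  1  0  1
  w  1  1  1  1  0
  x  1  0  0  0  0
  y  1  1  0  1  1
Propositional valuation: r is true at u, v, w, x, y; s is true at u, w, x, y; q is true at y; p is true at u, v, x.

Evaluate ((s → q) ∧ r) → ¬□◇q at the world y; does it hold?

Yes

Recall that □ψ holds at a world iff ψ holds at every accessible world, and ◇ψ holds iff ψ holds at some accessible world.
At y: (s → q) ∧ r is true, ¬□◇q is true, so ((s → q) ∧ r) → ¬□◇q is true.
  At y: □◇q is false, so ¬□◇q is true.
    At y: □◇q requires ◇q at every successor {u, v, x, y}.
      ◇q fails at x, so □◇q is false at y.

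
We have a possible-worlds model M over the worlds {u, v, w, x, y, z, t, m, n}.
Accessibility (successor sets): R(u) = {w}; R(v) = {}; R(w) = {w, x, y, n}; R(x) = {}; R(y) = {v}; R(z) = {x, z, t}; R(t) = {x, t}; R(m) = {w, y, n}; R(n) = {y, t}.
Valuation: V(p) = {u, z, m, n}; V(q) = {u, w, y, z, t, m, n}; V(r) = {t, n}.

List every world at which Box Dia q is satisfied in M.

u, v, x

Let φ = Box Dia q. Evaluate φ at each world:
  u (successors {w}): φ is true.
  v (successors ∅): φ is true.
  w (successors {w, x, y, n}): φ is false.
  x (successors ∅): φ is true.
  y (successors {v}): φ is false.
  z (successors {x, z, t}): φ is false.
  t (successors {x, t}): φ is false.
  m (successors {w, y, n}): φ is false.
  n (successors {y, t}): φ is false.
For instance, at m:
  At m: Box Dia q requires Dia q at every successor {w, y, n}.
    Dia q fails at y, so Box Dia q is false at m.
      At y: Dia q requires q at some successor in {v}.
        At v: q is false.
      So Dia q is false at y.
Satisfying worlds: {u, v, x}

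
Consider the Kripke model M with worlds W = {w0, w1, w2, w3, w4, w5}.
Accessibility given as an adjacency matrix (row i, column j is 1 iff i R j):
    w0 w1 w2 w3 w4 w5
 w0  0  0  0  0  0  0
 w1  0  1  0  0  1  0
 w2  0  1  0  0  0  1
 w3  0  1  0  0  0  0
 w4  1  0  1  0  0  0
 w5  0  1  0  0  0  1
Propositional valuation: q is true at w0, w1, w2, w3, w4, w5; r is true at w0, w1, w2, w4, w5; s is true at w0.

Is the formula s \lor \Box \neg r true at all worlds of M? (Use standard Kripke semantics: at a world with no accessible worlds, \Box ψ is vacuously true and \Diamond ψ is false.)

No

Let φ = s \lor \Box \neg r. Evaluate φ at each world:
  w0 (successors ∅): φ is true.
  w1 (successors {w1, w4}): φ is false.
  w2 (successors {w1, w5}): φ is false.
  w3 (successors {w1}): φ is false.
  w4 (successors {w0, w2}): φ is false.
  w5 (successors {w1, w5}): φ is false.
Detail at w1 (counterexample):
  At w1: s is false, \Box \neg r is false, so s \lor \Box \neg r is false.
    At w1: \Box \neg r requires \neg r at every successor {w1, w4}.
      \neg r fails at w1, so \Box \neg r is false at w1.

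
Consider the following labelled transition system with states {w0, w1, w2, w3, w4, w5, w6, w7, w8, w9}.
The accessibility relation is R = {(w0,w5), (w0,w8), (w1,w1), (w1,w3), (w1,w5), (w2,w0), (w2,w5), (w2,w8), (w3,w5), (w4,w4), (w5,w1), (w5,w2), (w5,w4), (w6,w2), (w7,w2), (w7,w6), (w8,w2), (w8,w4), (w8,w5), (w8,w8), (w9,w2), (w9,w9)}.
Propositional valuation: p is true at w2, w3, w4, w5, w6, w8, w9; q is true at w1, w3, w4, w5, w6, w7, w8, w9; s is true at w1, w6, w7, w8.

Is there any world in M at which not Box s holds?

Yes

Let φ = not Box s. Evaluate φ at each world:
  w0 (successors {w5, w8}): φ is true.
  w1 (successors {w1, w3, w5}): φ is true.
  w2 (successors {w0, w5, w8}): φ is true.
  w3 (successors {w5}): φ is true.
  w4 (successors {w4}): φ is true.
  w5 (successors {w1, w2, w4}): φ is true.
  w6 (successors {w2}): φ is true.
  w7 (successors {w2, w6}): φ is true.
  w8 (successors {w2, w4, w5, w8}): φ is true.
  w9 (successors {w2, w9}): φ is true.
Detail at w0 (witness):
  At w0: Box s is false, so not Box s is true.
    At w0: Box s requires s at every successor {w5, w8}.
      s fails at w5, so Box s is false at w0.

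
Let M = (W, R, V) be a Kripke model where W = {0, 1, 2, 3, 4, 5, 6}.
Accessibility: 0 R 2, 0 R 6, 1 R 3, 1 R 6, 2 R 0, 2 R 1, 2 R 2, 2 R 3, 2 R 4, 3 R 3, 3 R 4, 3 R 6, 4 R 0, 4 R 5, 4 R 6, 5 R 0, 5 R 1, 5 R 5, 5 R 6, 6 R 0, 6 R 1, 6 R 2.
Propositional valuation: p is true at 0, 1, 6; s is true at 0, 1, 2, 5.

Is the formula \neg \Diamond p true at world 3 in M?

At 3: \Diamond p is true, so \neg \Diamond p is false.
  At 3: \Diamond p requires p at some successor in {3, 4, 6}.
    p holds at 6, so \Diamond p is true at 3.

No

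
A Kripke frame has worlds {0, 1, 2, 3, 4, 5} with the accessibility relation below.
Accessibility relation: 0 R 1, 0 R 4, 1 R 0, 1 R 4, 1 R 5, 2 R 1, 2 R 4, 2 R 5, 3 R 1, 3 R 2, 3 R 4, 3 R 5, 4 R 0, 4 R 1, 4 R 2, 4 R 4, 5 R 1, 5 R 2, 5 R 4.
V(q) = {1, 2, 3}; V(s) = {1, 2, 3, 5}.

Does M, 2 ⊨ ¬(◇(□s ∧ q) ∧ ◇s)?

Yes

At 2: ◇(□s ∧ q) ∧ ◇s is false, so ¬(◇(□s ∧ q) ∧ ◇s) is true.
  At 2: ◇(□s ∧ q) is false, ◇s is true, so ◇(□s ∧ q) ∧ ◇s is false.
    At 2: ◇(□s ∧ q) requires □s ∧ q at some successor in {1, 4, 5}.
      At 1: □s ∧ q is false.
      At 4: □s ∧ q is false.
      At 5: □s ∧ q is false.
    So ◇(□s ∧ q) is false at 2.
    At 2: ◇s requires s at some successor in {1, 4, 5}.
      s holds at 1, so ◇s is true at 2.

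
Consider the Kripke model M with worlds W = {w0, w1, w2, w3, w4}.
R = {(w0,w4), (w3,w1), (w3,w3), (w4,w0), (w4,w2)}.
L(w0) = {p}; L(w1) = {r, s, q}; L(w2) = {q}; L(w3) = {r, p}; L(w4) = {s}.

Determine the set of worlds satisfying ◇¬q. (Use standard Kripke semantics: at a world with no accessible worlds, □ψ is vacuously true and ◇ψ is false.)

Let φ = ◇¬q. Evaluate φ at each world:
  w0 (successors {w4}): φ is true.
  w1 (successors ∅): φ is false.
  w2 (successors ∅): φ is false.
  w3 (successors {w1, w3}): φ is true.
  w4 (successors {w0, w2}): φ is true.
For instance, at w3:
  At w3: ◇¬q requires ¬q at some successor in {w1, w3}.
    ¬q holds at w3, so ◇¬q is true at w3.
Satisfying worlds: {w0, w3, w4}

w0, w3, w4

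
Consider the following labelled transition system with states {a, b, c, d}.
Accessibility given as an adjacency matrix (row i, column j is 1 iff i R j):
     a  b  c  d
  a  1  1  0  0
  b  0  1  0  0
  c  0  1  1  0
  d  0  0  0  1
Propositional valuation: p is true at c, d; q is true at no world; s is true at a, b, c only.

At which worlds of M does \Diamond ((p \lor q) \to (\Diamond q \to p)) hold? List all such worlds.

Let φ = \Diamond ((p \lor q) \to (\Diamond q \to p)). Evaluate φ at each world:
  a (successors {a, b}): φ is true.
  b (successors {b}): φ is true.
  c (successors {b, c}): φ is true.
  d (successors {d}): φ is true.
For instance, at c:
  At c: \Diamond ((p \lor q) \to (\Diamond q \to p)) requires (p \lor q) \to (\Diamond q \to p) at some successor in {b, c}.
    (p \lor q) \to (\Diamond q \to p) holds at b, so \Diamond ((p \lor q) \to (\Diamond q \to p)) is true at c.
      At b: p \lor q is false, \Diamond q \to p is true, so (p \lor q) \to (\Diamond q \to p) is true.
Satisfying worlds: {a, b, c, d}

a, b, c, d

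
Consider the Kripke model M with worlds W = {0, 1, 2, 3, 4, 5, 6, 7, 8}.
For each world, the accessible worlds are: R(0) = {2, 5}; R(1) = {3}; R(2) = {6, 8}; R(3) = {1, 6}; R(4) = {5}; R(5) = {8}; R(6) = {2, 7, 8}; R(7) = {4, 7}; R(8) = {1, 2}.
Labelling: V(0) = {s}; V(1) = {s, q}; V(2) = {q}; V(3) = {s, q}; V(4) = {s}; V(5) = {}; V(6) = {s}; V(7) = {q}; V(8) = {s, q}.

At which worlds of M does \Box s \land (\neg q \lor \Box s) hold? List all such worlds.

1, 2, 3, 5

Recall that \Box ψ holds at a world iff ψ holds at every accessible world, and \Diamond ψ holds iff ψ holds at some accessible world.
Let φ = \Box s \land (\neg q \lor \Box s). Evaluate φ at each world:
  0 (successors {2, 5}): φ is false.
  1 (successors {3}): φ is true.
  2 (successors {6, 8}): φ is true.
  3 (successors {1, 6}): φ is true.
  4 (successors {5}): φ is false.
  5 (successors {8}): φ is true.
  6 (successors {2, 7, 8}): φ is false.
  7 (successors {4, 7}): φ is false.
  8 (successors {1, 2}): φ is false.
For instance, at 1:
  At 1: \Box s is true, \neg q \lor \Box s is true, so \Box s \land (\neg q \lor \Box s) is true.
    At 1: \Box s requires s at every successor {3}.
      At 3: s is true.
    So \Box s is true at 1.
    At 1: \neg q is false, \Box s is true, so \neg q \lor \Box s is true.
      At 1: \Box s requires s at every successor {3}.
        At 3: s is true.
      So \Box s is true at 1.
Satisfying worlds: {1, 2, 3, 5}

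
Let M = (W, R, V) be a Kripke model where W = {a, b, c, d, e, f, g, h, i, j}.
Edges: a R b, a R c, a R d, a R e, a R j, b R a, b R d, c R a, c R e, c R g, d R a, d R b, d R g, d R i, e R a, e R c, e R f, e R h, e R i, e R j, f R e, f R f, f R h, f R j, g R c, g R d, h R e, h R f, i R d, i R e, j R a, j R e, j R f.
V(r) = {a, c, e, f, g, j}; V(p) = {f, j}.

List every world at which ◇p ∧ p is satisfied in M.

f, j

Let φ = ◇p ∧ p. Evaluate φ at each world:
  a (successors {b, c, d, e, j}): φ is false.
  b (successors {a, d}): φ is false.
  c (successors {a, e, g}): φ is false.
  d (successors {a, b, g, i}): φ is false.
  e (successors {a, c, f, h, i, j}): φ is false.
  f (successors {e, f, h, j}): φ is true.
  g (successors {c, d}): φ is false.
  h (successors {e, f}): φ is false.
  i (successors {d, e}): φ is false.
  j (successors {a, e, f}): φ is true.
For instance, at j:
  At j: ◇p is true, p is true, so ◇p ∧ p is true.
    At j: ◇p requires p at some successor in {a, e, f}.
      p holds at f, so ◇p is true at j.
Satisfying worlds: {f, j}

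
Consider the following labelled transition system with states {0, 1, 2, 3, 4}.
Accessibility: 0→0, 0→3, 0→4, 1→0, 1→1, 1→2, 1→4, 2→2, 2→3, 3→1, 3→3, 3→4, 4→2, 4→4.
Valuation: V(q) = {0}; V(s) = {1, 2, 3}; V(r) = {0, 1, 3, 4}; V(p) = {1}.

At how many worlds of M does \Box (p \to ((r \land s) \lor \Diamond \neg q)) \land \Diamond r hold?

Let φ = \Box (p \to ((r \land s) \lor \Diamond \neg q)) \land \Diamond r. Evaluate φ at each world:
  0 (successors {0, 3, 4}): φ is true.
  1 (successors {0, 1, 2, 4}): φ is true.
  2 (successors {2, 3}): φ is true.
  3 (successors {1, 3, 4}): φ is true.
  4 (successors {2, 4}): φ is true.
For instance, at 3:
  At 3: \Box (p \to ((r \land s) \lor \Diamond \neg q)) is true, \Diamond r is true, so \Box (p \to ((r \land s) \lor \Diamond \neg q)) \land \Diamond r is true.
    At 3: \Box (p \to ((r \land s) \lor \Diamond \neg q)) requires p \to ((r \land s) \lor \Diamond \neg q) at every successor {1, 3, 4}.
      At 1: p \to ((r \land s) \lor \Diamond \neg q) is true.
      At 3: p \to ((r \land s) \lor \Diamond \neg q) is true.
      At 4: p \to ((r \land s) \lor \Diamond \neg q) is true.
    So \Box (p \to ((r \land s) \lor \Diamond \neg q)) is true at 3.
    At 3: \Diamond r requires r at some successor in {1, 3, 4}.
      r holds at 1, so \Diamond r is true at 3.
Satisfying worlds: {0, 1, 2, 3, 4}

5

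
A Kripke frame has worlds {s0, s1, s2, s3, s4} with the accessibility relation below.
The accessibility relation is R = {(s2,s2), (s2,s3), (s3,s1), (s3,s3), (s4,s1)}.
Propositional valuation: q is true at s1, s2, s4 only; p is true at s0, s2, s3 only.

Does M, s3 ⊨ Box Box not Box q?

No

At s3: Box Box not Box q requires Box not Box q at every successor {s1, s3}.
  Box not Box q fails at s3, so Box Box not Box q is false at s3.
    At s3: Box not Box q requires not Box q at every successor {s1, s3}.
      not Box q fails at s1, so Box not Box q is false at s3.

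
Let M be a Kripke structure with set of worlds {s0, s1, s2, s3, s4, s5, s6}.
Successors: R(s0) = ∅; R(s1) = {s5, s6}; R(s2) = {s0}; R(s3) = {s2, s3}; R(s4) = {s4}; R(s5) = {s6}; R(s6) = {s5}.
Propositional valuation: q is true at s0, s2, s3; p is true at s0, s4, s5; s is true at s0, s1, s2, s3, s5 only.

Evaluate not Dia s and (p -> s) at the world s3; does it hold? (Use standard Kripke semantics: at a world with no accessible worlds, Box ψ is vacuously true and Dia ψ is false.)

At s3: not Dia s is false, p -> s is true, so not Dia s and (p -> s) is false.
  At s3: Dia s is true, so not Dia s is false.
    At s3: Dia s requires s at some successor in {s2, s3}.
      s holds at s2, so Dia s is true at s3.

No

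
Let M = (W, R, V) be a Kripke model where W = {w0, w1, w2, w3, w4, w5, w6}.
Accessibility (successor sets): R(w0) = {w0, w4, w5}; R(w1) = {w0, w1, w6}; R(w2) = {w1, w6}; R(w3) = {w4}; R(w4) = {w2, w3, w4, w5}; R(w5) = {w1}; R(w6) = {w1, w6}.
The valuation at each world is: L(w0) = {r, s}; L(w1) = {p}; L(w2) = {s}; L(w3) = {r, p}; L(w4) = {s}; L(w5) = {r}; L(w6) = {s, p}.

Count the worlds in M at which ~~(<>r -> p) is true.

5

Let φ = ~~(<>r -> p). Evaluate φ at each world:
  w0 (successors {w0, w4, w5}): φ is false.
  w1 (successors {w0, w1, w6}): φ is true.
  w2 (successors {w1, w6}): φ is true.
  w3 (successors {w4}): φ is true.
  w4 (successors {w2, w3, w4, w5}): φ is false.
  w5 (successors {w1}): φ is true.
  w6 (successors {w1, w6}): φ is true.
For instance, at w1:
  At w1: ~(<>r -> p) is false, so ~~(<>r -> p) is true.
    At w1: <>r -> p is true, so ~(<>r -> p) is false.
      At w1: <>r is true, p is true, so <>r -> p is true.
Satisfying worlds: {w1, w2, w3, w5, w6}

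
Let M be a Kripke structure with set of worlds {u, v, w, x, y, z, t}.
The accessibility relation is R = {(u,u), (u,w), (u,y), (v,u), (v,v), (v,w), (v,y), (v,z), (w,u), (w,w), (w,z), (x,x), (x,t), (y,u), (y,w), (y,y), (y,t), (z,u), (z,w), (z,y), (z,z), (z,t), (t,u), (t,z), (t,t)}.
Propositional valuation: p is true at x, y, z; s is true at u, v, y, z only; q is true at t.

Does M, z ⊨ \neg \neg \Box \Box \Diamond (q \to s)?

Yes

Recall that \Box ψ holds at a world iff ψ holds at every accessible world, and \Diamond ψ holds iff ψ holds at some accessible world.
At z: \neg \Box \Box \Diamond (q \to s) is false, so \neg \neg \Box \Box \Diamond (q \to s) is true.
  At z: \Box \Box \Diamond (q \to s) is true, so \neg \Box \Box \Diamond (q \to s) is false.
    At z: \Box \Box \Diamond (q \to s) requires \Box \Diamond (q \to s) at every successor {u, w, y, z, t}.
      At u: \Box \Diamond (q \to s) is true.
      At w: \Box \Diamond (q \to s) is true.
      At y: \Box \Diamond (q \to s) is true.
      At z: \Box \Diamond (q \to s) is true.
      At t: \Box \Diamond (q \to s) is true.
    So \Box \Box \Diamond (q \to s) is true at z.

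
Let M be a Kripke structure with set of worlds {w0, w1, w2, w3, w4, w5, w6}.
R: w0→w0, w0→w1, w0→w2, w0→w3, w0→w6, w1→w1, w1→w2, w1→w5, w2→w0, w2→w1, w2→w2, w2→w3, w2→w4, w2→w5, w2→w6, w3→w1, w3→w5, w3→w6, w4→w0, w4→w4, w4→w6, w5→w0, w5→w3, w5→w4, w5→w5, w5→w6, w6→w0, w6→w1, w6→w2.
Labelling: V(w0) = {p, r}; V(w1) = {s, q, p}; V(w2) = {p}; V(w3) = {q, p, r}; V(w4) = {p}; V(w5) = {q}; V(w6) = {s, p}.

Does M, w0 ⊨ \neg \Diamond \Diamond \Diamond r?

Recall that \Diamond ψ holds at a world iff ψ holds at some accessible world.
At w0: \Diamond \Diamond \Diamond r is true, so \neg \Diamond \Diamond \Diamond r is false.
  At w0: \Diamond \Diamond \Diamond r requires \Diamond \Diamond r at some successor in {w0, w1, w2, w3, w6}.
    \Diamond \Diamond r holds at w0, so \Diamond \Diamond \Diamond r is true at w0.
      At w0: \Diamond \Diamond r requires \Diamond r at some successor in {w0, w1, w2, w3, w6}.
        \Diamond r holds at w0, so \Diamond \Diamond r is true at w0.

No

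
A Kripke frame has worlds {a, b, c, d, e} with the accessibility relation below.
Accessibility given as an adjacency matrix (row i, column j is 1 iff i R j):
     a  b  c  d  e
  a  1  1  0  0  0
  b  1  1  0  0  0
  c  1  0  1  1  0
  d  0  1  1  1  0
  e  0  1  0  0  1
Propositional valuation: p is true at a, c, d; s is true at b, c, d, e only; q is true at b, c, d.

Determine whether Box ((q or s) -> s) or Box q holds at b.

Yes

At b: Box ((q or s) -> s) is true, Box q is false, so Box ((q or s) -> s) or Box q is true.
  At b: Box ((q or s) -> s) requires (q or s) -> s at every successor {a, b}.
    At a: (q or s) -> s is true.
    At b: (q or s) -> s is true.
  So Box ((q or s) -> s) is true at b.
  At b: Box q requires q at every successor {a, b}.
    q fails at a, so Box q is false at b.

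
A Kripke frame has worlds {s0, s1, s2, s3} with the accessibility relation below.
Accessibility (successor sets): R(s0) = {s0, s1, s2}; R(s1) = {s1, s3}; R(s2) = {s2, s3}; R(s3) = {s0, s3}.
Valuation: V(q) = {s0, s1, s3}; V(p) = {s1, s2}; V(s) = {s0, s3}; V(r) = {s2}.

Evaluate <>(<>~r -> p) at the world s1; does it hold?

Yes

At s1: <>(<>~r -> p) requires <>~r -> p at some successor in {s1, s3}.
  <>~r -> p holds at s1, so <>(<>~r -> p) is true at s1.
    At s1: <>~r is true, p is true, so <>~r -> p is true.
      At s1: <>~r requires ~r at some successor in {s1, s3}.
        ~r holds at s1, so <>~r is true at s1.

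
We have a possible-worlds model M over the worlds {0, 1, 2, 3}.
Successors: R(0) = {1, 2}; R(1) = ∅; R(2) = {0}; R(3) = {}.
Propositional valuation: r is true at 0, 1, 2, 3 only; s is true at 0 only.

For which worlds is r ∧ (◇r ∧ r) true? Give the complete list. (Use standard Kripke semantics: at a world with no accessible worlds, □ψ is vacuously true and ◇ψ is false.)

0, 2

Let φ = r ∧ (◇r ∧ r). Evaluate φ at each world:
  0 (successors {1, 2}): φ is true.
  1 (successors ∅): φ is false.
  2 (successors {0}): φ is true.
  3 (successors ∅): φ is false.
For instance, at 2:
  At 2: r is true, ◇r ∧ r is true, so r ∧ (◇r ∧ r) is true.
    At 2: ◇r is true, r is true, so ◇r ∧ r is true.
      At 2: ◇r requires r at some successor in {0}.
        r holds at 0, so ◇r is true at 2.
Satisfying worlds: {0, 2}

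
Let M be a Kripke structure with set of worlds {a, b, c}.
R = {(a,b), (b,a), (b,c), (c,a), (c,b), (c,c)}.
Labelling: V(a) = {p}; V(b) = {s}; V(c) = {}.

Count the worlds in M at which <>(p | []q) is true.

Let φ = <>(p | []q). Evaluate φ at each world:
  a (successors {b}): φ is false.
  b (successors {a, c}): φ is true.
  c (successors {a, b, c}): φ is true.
For instance, at a:
  At a: <>(p | []q) requires p | []q at some successor in {b}.
    At b: p | []q is false.
  So <>(p | []q) is false at a.
Satisfying worlds: {b, c}

2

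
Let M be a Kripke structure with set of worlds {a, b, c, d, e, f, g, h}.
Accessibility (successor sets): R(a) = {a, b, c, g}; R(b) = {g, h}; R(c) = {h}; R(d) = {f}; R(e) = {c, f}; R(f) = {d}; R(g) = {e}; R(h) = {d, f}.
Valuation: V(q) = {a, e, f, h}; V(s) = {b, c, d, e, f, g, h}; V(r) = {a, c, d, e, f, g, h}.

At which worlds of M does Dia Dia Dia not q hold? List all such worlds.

a, b, c, e, f, g, h

Let φ = Dia Dia Dia not q. Evaluate φ at each world:
  a (successors {a, b, c, g}): φ is true.
  b (successors {g, h}): φ is true.
  c (successors {h}): φ is true.
  d (successors {f}): φ is false.
  e (successors {c, f}): φ is true.
  f (successors {d}): φ is true.
  g (successors {e}): φ is true.
  h (successors {d, f}): φ is true.
For instance, at e:
  At e: Dia Dia Dia not q requires Dia Dia not q at some successor in {c, f}.
    Dia Dia not q holds at c, so Dia Dia Dia not q is true at e.
      At c: Dia Dia not q requires Dia not q at some successor in {h}.
        Dia not q holds at h, so Dia Dia not q is true at c.
Satisfying worlds: {a, b, c, e, f, g, h}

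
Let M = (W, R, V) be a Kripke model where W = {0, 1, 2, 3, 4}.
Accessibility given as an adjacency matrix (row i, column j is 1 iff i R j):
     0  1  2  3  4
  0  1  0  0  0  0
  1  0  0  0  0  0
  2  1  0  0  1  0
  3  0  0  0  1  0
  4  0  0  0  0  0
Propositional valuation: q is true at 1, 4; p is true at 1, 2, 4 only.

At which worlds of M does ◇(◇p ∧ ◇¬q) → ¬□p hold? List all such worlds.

0, 1, 2, 3, 4

Let φ = ◇(◇p ∧ ◇¬q) → ¬□p. Evaluate φ at each world:
  0 (successors {0}): φ is true.
  1 (successors ∅): φ is true.
  2 (successors {0, 3}): φ is true.
  3 (successors {3}): φ is true.
  4 (successors ∅): φ is true.
For instance, at 2:
  At 2: ◇(◇p ∧ ◇¬q) is false, ¬□p is true, so ◇(◇p ∧ ◇¬q) → ¬□p is true.
    At 2: ◇(◇p ∧ ◇¬q) requires ◇p ∧ ◇¬q at some successor in {0, 3}.
      At 0: ◇p ∧ ◇¬q is false.
      At 3: ◇p ∧ ◇¬q is false.
    So ◇(◇p ∧ ◇¬q) is false at 2.
    At 2: □p is false, so ¬□p is true.
      At 2: □p requires p at every successor {0, 3}.
        p fails at 0, so □p is false at 2.
Satisfying worlds: {0, 1, 2, 3, 4}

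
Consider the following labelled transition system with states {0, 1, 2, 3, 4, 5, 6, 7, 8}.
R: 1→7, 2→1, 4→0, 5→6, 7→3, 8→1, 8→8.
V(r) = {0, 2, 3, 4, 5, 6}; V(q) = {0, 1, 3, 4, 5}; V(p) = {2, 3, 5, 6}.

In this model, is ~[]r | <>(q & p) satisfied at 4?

At 4: ~[]r is false, <>(q & p) is false, so ~[]r | <>(q & p) is false.
  At 4: []r is true, so ~[]r is false.
    At 4: []r requires r at every successor {0}.
      At 0: r is true.
    So []r is true at 4.
  At 4: <>(q & p) requires q & p at some successor in {0}.
    At 0: q & p is false.
  So <>(q & p) is false at 4.

No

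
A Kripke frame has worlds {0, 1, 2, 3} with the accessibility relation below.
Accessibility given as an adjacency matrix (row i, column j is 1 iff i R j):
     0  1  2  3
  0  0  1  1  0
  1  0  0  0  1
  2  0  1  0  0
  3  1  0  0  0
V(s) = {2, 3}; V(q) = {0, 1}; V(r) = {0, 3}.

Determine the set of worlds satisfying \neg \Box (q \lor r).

Recall that \Box ψ holds at a world iff ψ holds at every accessible world, and \Diamond ψ holds iff ψ holds at some accessible world.
Let φ = \neg \Box (q \lor r). Evaluate φ at each world:
  0 (successors {1, 2}): φ is true.
  1 (successors {3}): φ is false.
  2 (successors {1}): φ is false.
  3 (successors {0}): φ is false.
For instance, at 0:
  At 0: \Box (q \lor r) is false, so \neg \Box (q \lor r) is true.
    At 0: \Box (q \lor r) requires q \lor r at every successor {1, 2}.
      q \lor r fails at 2, so \Box (q \lor r) is false at 0.
Satisfying worlds: {0}

0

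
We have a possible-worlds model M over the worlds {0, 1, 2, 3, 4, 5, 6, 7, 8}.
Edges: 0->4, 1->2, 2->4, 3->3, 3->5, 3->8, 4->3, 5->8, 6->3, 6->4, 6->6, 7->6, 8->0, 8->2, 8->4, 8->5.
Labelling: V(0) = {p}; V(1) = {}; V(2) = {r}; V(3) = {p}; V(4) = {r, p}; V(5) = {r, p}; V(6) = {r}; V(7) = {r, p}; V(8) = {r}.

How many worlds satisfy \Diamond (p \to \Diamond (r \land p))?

Let φ = \Diamond (p \to \Diamond (r \land p)). Evaluate φ at each world:
  0 (successors {4}): φ is false.
  1 (successors {2}): φ is true.
  2 (successors {4}): φ is false.
  3 (successors {3, 5, 8}): φ is true.
  4 (successors {3}): φ is true.
  5 (successors {8}): φ is true.
  6 (successors {3, 4, 6}): φ is true.
  7 (successors {6}): φ is true.
  8 (successors {0, 2, 4, 5}): φ is true.
For instance, at 1:
  At 1: \Diamond (p \to \Diamond (r \land p)) requires p \to \Diamond (r \land p) at some successor in {2}.
    p \to \Diamond (r \land p) holds at 2, so \Diamond (p \to \Diamond (r \land p)) is true at 1.
      At 2: p is false, \Diamond (r \land p) is true, so p \to \Diamond (r \land p) is true.
Satisfying worlds: {1, 3, 4, 5, 6, 7, 8}

7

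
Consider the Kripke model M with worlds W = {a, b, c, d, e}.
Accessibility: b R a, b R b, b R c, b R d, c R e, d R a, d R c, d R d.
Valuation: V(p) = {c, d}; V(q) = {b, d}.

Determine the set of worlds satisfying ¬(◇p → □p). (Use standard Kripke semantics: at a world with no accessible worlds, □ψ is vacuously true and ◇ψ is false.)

b, d

Let φ = ¬(◇p → □p). Evaluate φ at each world:
  a (successors ∅): φ is false.
  b (successors {a, b, c, d}): φ is true.
  c (successors {e}): φ is false.
  d (successors {a, c, d}): φ is true.
  e (successors ∅): φ is false.
For instance, at d:
  At d: ◇p → □p is false, so ¬(◇p → □p) is true.
    At d: ◇p is true, □p is false, so ◇p → □p is false.
      At d: ◇p requires p at some successor in {a, c, d}.
        p holds at c, so ◇p is true at d.
      At d: □p requires p at every successor {a, c, d}.
        p fails at a, so □p is false at d.
Satisfying worlds: {b, d}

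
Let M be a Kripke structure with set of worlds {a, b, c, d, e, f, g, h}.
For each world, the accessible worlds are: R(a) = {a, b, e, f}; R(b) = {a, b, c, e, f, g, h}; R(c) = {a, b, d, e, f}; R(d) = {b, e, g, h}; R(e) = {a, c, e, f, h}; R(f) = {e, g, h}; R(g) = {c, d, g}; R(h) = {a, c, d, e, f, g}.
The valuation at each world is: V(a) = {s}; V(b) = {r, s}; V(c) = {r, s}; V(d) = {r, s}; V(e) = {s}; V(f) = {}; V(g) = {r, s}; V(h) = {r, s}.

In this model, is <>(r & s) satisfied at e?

Recall that <>ψ holds at a world iff ψ holds at some accessible world.
At e: <>(r & s) requires r & s at some successor in {a, c, e, f, h}.
  r & s holds at c, so <>(r & s) is true at e.

Yes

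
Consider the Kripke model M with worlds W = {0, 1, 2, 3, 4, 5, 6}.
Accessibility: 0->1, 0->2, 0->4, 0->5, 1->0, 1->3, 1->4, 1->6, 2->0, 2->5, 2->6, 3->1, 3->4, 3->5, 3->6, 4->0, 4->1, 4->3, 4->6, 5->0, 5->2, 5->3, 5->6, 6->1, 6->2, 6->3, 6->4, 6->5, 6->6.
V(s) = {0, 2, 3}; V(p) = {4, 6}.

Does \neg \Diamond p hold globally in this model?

No

Recall that \Diamond ψ holds at a world iff ψ holds at some accessible world.
Let φ = \neg \Diamond p. Evaluate φ at each world:
  0 (successors {1, 2, 4, 5}): φ is false.
  1 (successors {0, 3, 4, 6}): φ is false.
  2 (successors {0, 5, 6}): φ is false.
  3 (successors {1, 4, 5, 6}): φ is false.
  4 (successors {0, 1, 3, 6}): φ is false.
  5 (successors {0, 2, 3, 6}): φ is false.
  6 (successors {1, 2, 3, 4, 5, 6}): φ is false.
Detail at 0 (counterexample):
  At 0: \Diamond p is true, so \neg \Diamond p is false.
    At 0: \Diamond p requires p at some successor in {1, 2, 4, 5}.
      p holds at 4, so \Diamond p is true at 0.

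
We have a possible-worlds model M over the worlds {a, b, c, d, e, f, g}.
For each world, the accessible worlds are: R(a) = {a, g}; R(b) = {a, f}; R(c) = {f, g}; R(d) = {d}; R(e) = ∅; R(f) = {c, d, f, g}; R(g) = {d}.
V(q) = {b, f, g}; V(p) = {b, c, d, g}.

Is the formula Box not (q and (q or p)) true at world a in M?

At a: Box not (q and (q or p)) requires not (q and (q or p)) at every successor {a, g}.
  not (q and (q or p)) fails at g, so Box not (q and (q or p)) is false at a.

No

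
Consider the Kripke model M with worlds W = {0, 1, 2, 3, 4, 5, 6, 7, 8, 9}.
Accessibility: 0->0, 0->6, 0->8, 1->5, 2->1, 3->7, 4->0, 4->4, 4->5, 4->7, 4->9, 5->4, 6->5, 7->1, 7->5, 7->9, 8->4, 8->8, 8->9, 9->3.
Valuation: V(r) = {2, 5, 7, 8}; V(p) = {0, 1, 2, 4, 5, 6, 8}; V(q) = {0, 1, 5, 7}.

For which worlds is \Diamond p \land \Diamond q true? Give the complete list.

0, 1, 2, 4, 6, 7

Let φ = \Diamond p \land \Diamond q. Evaluate φ at each world:
  0 (successors {0, 6, 8}): φ is true.
  1 (successors {5}): φ is true.
  2 (successors {1}): φ is true.
  3 (successors {7}): φ is false.
  4 (successors {0, 4, 5, 7, 9}): φ is true.
  5 (successors {4}): φ is false.
  6 (successors {5}): φ is true.
  7 (successors {1, 5, 9}): φ is true.
  8 (successors {4, 8, 9}): φ is false.
  9 (successors {3}): φ is false.
For instance, at 5:
  At 5: \Diamond p is true, \Diamond q is false, so \Diamond p \land \Diamond q is false.
    At 5: \Diamond p requires p at some successor in {4}.
      p holds at 4, so \Diamond p is true at 5.
    At 5: \Diamond q requires q at some successor in {4}.
      At 4: q is false.
    So \Diamond q is false at 5.
Satisfying worlds: {0, 1, 2, 4, 6, 7}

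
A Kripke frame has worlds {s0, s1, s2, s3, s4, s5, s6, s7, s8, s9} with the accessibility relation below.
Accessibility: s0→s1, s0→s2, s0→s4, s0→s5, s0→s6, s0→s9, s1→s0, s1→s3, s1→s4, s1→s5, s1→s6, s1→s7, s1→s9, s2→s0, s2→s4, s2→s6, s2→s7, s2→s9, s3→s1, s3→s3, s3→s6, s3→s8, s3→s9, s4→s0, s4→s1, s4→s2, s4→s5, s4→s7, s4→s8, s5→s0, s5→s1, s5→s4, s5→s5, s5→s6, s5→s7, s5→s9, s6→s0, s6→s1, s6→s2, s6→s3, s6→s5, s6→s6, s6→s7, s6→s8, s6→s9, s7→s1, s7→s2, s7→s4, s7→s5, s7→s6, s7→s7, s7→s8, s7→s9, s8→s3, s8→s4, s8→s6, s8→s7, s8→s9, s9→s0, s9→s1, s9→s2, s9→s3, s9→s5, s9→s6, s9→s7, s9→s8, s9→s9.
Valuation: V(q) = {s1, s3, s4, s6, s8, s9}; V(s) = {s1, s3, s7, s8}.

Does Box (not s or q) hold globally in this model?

Let φ = Box (not s or q). Evaluate φ at each world:
  s0 (successors {s1, s2, s4, s5, s6, s9}): φ is true.
  s1 (successors {s0, s3, s4, s5, s6, s7, s9}): φ is false.
  s2 (successors {s0, s4, s6, s7, s9}): φ is false.
  s3 (successors {s1, s3, s6, s8, s9}): φ is true.
  s4 (successors {s0, s1, s2, s5, s7, s8}): φ is false.
  s5 (successors {s0, s1, s4, s5, s6, s7, s9}): φ is false.
  s6 (successors {s0, s1, s2, s3, s5, s6, s7, s8, s9}): φ is false.
  s7 (successors {s1, s2, s4, s5, s6, s7, s8, s9}): φ is false.
  s8 (successors {s3, s4, s6, s7, s9}): φ is false.
  s9 (successors {s0, s1, s2, s3, s5, s6, s7, s8, s9}): φ is false.
Detail at s1 (counterexample):
  At s1: Box (not s or q) requires not s or q at every successor {s0, s3, s4, s5, s6, s7, s9}.
    not s or q fails at s7, so Box (not s or q) is false at s1.

No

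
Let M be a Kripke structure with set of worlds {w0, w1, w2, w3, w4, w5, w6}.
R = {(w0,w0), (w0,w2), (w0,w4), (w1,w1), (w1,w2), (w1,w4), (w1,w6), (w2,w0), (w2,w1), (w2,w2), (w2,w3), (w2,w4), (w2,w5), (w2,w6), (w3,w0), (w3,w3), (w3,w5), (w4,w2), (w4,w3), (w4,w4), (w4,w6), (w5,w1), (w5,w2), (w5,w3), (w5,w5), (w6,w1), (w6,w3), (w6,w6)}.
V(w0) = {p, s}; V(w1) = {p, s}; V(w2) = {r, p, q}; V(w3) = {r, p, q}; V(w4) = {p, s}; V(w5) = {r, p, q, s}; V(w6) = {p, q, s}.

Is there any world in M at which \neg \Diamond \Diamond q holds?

Recall that \Diamond ψ holds at a world iff ψ holds at some accessible world.
Let φ = \neg \Diamond \Diamond q. Evaluate φ at each world:
  w0 (successors {w0, w2, w4}): φ is false.
  w1 (successors {w1, w2, w4, w6}): φ is false.
  w2 (successors {w0, w1, w2, w3, w4, w5, w6}): φ is false.
  w3 (successors {w0, w3, w5}): φ is false.
  w4 (successors {w2, w3, w4, w6}): φ is false.
  w5 (successors {w1, w2, w3, w5}): φ is false.
  w6 (successors {w1, w3, w6}): φ is false.
For instance, at w4:
  At w4: \Diamond \Diamond q is true, so \neg \Diamond \Diamond q is false.
    At w4: \Diamond \Diamond q requires \Diamond q at some successor in {w2, w3, w4, w6}.
      \Diamond q holds at w2, so \Diamond \Diamond q is true at w4.

No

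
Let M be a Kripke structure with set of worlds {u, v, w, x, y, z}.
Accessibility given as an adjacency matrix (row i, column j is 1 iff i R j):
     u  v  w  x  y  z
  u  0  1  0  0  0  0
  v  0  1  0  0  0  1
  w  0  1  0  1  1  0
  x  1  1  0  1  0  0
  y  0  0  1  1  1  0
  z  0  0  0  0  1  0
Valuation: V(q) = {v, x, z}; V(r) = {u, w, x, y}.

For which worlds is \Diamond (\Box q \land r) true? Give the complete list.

x

Recall that \Box ψ holds at a world iff ψ holds at every accessible world, and \Diamond ψ holds iff ψ holds at some accessible world.
Let φ = \Diamond (\Box q \land r). Evaluate φ at each world:
  u (successors {v}): φ is false.
  v (successors {v, z}): φ is false.
  w (successors {v, x, y}): φ is false.
  x (successors {u, v, x}): φ is true.
  y (successors {w, x, y}): φ is false.
  z (successors {y}): φ is false.
For instance, at u:
  At u: \Diamond (\Box q \land r) requires \Box q \land r at some successor in {v}.
    At v: \Box q \land r is false.
  So \Diamond (\Box q \land r) is false at u.
Satisfying worlds: {x}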